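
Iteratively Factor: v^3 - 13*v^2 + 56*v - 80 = (v - 5)*(v^2 - 8*v + 16) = (v - 5)*(v - 4)*(v - 4)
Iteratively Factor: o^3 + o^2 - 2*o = (o + 2)*(o^2 - o) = o*(o + 2)*(o - 1)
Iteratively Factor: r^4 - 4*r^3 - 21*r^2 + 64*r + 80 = (r + 1)*(r^3 - 5*r^2 - 16*r + 80) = (r + 1)*(r + 4)*(r^2 - 9*r + 20) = (r - 5)*(r + 1)*(r + 4)*(r - 4)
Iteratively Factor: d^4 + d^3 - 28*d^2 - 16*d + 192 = (d + 4)*(d^3 - 3*d^2 - 16*d + 48) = (d - 3)*(d + 4)*(d^2 - 16) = (d - 3)*(d + 4)^2*(d - 4)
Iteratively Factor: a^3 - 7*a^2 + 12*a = (a - 4)*(a^2 - 3*a) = a*(a - 4)*(a - 3)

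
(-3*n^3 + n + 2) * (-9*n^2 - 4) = 27*n^5 + 3*n^3 - 18*n^2 - 4*n - 8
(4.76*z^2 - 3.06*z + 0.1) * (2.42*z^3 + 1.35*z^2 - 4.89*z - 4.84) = 11.5192*z^5 - 0.9792*z^4 - 27.1654*z^3 - 7.94*z^2 + 14.3214*z - 0.484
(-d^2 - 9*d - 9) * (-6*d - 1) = 6*d^3 + 55*d^2 + 63*d + 9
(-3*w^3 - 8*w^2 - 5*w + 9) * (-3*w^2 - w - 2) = 9*w^5 + 27*w^4 + 29*w^3 - 6*w^2 + w - 18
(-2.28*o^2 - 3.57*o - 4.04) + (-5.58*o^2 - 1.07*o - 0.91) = -7.86*o^2 - 4.64*o - 4.95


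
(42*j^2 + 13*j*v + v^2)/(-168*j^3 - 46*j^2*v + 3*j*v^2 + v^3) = (7*j + v)/(-28*j^2 - 3*j*v + v^2)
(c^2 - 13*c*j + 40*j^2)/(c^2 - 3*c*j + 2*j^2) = (c^2 - 13*c*j + 40*j^2)/(c^2 - 3*c*j + 2*j^2)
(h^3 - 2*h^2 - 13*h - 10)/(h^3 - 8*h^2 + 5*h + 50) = (h + 1)/(h - 5)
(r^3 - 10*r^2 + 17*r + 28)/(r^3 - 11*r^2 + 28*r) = (r + 1)/r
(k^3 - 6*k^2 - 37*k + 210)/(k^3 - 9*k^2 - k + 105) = (k + 6)/(k + 3)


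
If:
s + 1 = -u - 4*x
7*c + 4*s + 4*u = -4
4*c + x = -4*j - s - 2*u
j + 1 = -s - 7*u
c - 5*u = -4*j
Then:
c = 464/1551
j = 4/141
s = -53/33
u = 128/1551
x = 203/1551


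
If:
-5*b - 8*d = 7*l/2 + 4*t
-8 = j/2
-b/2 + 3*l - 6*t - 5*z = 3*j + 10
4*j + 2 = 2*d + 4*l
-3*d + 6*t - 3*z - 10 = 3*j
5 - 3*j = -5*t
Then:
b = 113918/2475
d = -52861/2475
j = -16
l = -11932/2475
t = -53/5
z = 31741/2475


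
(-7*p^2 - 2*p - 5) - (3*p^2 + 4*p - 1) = -10*p^2 - 6*p - 4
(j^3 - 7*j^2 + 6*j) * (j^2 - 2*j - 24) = j^5 - 9*j^4 - 4*j^3 + 156*j^2 - 144*j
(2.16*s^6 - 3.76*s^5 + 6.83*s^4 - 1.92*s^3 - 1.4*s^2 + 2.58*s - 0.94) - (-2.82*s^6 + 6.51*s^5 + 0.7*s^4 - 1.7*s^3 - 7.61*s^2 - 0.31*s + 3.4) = 4.98*s^6 - 10.27*s^5 + 6.13*s^4 - 0.22*s^3 + 6.21*s^2 + 2.89*s - 4.34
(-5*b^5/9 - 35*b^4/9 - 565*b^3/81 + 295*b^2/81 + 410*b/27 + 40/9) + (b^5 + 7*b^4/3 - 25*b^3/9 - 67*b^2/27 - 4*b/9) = 4*b^5/9 - 14*b^4/9 - 790*b^3/81 + 94*b^2/81 + 398*b/27 + 40/9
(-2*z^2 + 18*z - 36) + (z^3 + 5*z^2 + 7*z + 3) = z^3 + 3*z^2 + 25*z - 33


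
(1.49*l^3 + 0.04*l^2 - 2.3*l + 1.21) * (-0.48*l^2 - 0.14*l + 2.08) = -0.7152*l^5 - 0.2278*l^4 + 4.1976*l^3 - 0.1756*l^2 - 4.9534*l + 2.5168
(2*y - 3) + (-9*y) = -7*y - 3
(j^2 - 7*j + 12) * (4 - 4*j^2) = -4*j^4 + 28*j^3 - 44*j^2 - 28*j + 48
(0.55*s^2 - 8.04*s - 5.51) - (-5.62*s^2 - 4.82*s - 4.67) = 6.17*s^2 - 3.22*s - 0.84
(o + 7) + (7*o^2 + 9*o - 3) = 7*o^2 + 10*o + 4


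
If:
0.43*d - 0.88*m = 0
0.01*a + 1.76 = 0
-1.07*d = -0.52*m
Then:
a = -176.00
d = 0.00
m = 0.00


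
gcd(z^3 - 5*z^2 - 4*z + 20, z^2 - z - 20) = z - 5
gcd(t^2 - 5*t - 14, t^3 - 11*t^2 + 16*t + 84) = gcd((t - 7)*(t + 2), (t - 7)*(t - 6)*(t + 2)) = t^2 - 5*t - 14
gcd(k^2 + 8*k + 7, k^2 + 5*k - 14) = k + 7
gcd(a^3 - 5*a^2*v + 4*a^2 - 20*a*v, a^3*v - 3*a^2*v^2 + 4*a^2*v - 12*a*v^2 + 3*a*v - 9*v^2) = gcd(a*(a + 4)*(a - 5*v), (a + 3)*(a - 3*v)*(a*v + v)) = 1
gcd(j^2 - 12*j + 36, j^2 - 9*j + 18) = j - 6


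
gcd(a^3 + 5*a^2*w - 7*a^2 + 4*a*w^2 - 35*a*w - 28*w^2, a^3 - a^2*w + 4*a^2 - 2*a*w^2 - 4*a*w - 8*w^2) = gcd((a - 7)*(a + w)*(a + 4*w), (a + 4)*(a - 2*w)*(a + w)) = a + w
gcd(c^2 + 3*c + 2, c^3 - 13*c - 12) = c + 1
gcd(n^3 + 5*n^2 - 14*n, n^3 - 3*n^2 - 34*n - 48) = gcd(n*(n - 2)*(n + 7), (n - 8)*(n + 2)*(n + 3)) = 1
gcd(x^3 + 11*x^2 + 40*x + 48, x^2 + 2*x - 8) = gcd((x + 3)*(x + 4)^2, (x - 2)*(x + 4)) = x + 4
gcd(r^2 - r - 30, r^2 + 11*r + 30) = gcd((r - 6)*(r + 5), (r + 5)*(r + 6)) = r + 5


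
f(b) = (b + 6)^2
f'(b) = 2*b + 12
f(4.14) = 102.82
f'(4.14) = 20.28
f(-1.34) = 21.72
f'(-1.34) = 9.32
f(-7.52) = 2.31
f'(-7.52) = -3.04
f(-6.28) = 0.08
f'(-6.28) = -0.56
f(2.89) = 79.03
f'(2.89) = 17.78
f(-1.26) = 22.47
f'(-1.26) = 9.48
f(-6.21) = 0.04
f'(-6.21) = -0.42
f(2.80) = 77.44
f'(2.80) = 17.60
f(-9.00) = 9.00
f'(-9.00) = -6.00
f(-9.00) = 9.00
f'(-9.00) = -6.00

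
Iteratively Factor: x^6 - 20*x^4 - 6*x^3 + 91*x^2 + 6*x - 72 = (x + 3)*(x^5 - 3*x^4 - 11*x^3 + 27*x^2 + 10*x - 24) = (x - 4)*(x + 3)*(x^4 + x^3 - 7*x^2 - x + 6) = (x - 4)*(x + 1)*(x + 3)*(x^3 - 7*x + 6) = (x - 4)*(x - 2)*(x + 1)*(x + 3)*(x^2 + 2*x - 3) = (x - 4)*(x - 2)*(x - 1)*(x + 1)*(x + 3)*(x + 3)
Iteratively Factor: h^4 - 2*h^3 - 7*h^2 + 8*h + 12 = (h + 1)*(h^3 - 3*h^2 - 4*h + 12) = (h - 2)*(h + 1)*(h^2 - h - 6) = (h - 3)*(h - 2)*(h + 1)*(h + 2)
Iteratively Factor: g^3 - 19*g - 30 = (g + 2)*(g^2 - 2*g - 15) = (g - 5)*(g + 2)*(g + 3)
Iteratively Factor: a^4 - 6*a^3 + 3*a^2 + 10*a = (a)*(a^3 - 6*a^2 + 3*a + 10) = a*(a - 5)*(a^2 - a - 2) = a*(a - 5)*(a + 1)*(a - 2)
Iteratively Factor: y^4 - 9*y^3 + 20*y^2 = (y - 4)*(y^3 - 5*y^2) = y*(y - 4)*(y^2 - 5*y) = y^2*(y - 4)*(y - 5)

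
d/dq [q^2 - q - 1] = 2*q - 1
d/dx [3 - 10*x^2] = -20*x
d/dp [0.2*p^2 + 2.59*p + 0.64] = 0.4*p + 2.59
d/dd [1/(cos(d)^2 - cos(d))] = (-sin(d)/cos(d)^2 + 2*tan(d))/(cos(d) - 1)^2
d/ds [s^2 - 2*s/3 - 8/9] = 2*s - 2/3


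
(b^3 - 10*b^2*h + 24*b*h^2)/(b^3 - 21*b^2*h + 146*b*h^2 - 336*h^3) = b*(b - 4*h)/(b^2 - 15*b*h + 56*h^2)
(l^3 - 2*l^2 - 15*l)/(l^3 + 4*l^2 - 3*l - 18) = l*(l - 5)/(l^2 + l - 6)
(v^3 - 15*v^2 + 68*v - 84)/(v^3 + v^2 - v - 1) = (v^3 - 15*v^2 + 68*v - 84)/(v^3 + v^2 - v - 1)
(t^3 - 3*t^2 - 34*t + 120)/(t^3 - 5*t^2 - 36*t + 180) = (t - 4)/(t - 6)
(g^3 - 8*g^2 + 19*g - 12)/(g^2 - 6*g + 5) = (g^2 - 7*g + 12)/(g - 5)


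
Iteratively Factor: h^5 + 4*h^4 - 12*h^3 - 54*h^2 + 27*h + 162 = (h + 3)*(h^4 + h^3 - 15*h^2 - 9*h + 54) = (h + 3)^2*(h^3 - 2*h^2 - 9*h + 18) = (h - 2)*(h + 3)^2*(h^2 - 9) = (h - 3)*(h - 2)*(h + 3)^2*(h + 3)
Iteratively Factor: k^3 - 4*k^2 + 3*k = (k - 3)*(k^2 - k) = k*(k - 3)*(k - 1)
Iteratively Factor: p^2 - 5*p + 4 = (p - 1)*(p - 4)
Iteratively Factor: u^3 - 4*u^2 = (u)*(u^2 - 4*u) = u^2*(u - 4)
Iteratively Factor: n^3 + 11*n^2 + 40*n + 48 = (n + 4)*(n^2 + 7*n + 12) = (n + 3)*(n + 4)*(n + 4)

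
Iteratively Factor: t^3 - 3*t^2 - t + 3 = (t - 3)*(t^2 - 1) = (t - 3)*(t + 1)*(t - 1)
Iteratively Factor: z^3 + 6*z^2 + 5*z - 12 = (z + 3)*(z^2 + 3*z - 4) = (z + 3)*(z + 4)*(z - 1)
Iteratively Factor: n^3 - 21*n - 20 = (n + 1)*(n^2 - n - 20) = (n + 1)*(n + 4)*(n - 5)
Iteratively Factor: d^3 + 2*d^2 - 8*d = (d - 2)*(d^2 + 4*d) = (d - 2)*(d + 4)*(d)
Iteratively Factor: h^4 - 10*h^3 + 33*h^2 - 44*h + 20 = (h - 1)*(h^3 - 9*h^2 + 24*h - 20) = (h - 2)*(h - 1)*(h^2 - 7*h + 10) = (h - 5)*(h - 2)*(h - 1)*(h - 2)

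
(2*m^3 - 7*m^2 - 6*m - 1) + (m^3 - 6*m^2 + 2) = 3*m^3 - 13*m^2 - 6*m + 1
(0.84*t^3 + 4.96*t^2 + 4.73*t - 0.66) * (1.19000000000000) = 0.9996*t^3 + 5.9024*t^2 + 5.6287*t - 0.7854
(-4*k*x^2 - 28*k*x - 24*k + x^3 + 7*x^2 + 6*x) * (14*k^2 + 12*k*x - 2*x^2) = -56*k^3*x^2 - 392*k^3*x - 336*k^3 - 34*k^2*x^3 - 238*k^2*x^2 - 204*k^2*x + 20*k*x^4 + 140*k*x^3 + 120*k*x^2 - 2*x^5 - 14*x^4 - 12*x^3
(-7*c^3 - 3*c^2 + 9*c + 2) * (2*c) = -14*c^4 - 6*c^3 + 18*c^2 + 4*c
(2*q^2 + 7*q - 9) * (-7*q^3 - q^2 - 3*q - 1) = -14*q^5 - 51*q^4 + 50*q^3 - 14*q^2 + 20*q + 9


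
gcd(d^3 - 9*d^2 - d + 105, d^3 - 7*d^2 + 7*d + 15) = d - 5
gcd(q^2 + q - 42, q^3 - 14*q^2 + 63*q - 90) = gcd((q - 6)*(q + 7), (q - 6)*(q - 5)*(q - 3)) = q - 6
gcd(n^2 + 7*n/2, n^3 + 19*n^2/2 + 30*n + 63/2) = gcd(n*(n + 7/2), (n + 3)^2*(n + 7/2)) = n + 7/2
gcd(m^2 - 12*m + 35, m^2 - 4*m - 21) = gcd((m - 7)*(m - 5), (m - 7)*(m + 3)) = m - 7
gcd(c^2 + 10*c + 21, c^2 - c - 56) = c + 7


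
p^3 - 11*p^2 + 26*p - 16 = (p - 8)*(p - 2)*(p - 1)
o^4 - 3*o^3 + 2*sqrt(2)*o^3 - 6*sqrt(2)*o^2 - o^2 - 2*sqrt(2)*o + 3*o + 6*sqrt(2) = (o - 3)*(o - 1)*(o + 1)*(o + 2*sqrt(2))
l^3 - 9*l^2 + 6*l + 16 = (l - 8)*(l - 2)*(l + 1)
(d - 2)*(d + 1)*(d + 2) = d^3 + d^2 - 4*d - 4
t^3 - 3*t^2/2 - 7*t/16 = t*(t - 7/4)*(t + 1/4)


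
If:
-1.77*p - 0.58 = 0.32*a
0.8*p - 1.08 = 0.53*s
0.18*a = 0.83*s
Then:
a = -5.17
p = 0.61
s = -1.12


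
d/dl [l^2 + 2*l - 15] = 2*l + 2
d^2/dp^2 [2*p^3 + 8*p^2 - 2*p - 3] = 12*p + 16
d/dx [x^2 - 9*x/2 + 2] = 2*x - 9/2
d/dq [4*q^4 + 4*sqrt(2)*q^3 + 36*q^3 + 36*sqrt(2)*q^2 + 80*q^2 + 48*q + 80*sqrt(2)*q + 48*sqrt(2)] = 16*q^3 + 12*sqrt(2)*q^2 + 108*q^2 + 72*sqrt(2)*q + 160*q + 48 + 80*sqrt(2)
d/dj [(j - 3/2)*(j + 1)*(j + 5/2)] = 3*j^2 + 4*j - 11/4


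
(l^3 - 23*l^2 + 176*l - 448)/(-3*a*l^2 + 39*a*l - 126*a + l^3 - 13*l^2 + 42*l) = (-l^2 + 16*l - 64)/(3*a*l - 18*a - l^2 + 6*l)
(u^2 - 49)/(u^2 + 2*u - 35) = (u - 7)/(u - 5)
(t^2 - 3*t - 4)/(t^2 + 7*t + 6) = (t - 4)/(t + 6)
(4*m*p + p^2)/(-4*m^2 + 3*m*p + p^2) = p/(-m + p)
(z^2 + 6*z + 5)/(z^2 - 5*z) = (z^2 + 6*z + 5)/(z*(z - 5))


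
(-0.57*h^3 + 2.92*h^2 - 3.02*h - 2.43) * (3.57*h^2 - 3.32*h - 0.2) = -2.0349*h^5 + 12.3168*h^4 - 20.3618*h^3 + 0.767299999999999*h^2 + 8.6716*h + 0.486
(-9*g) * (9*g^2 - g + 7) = -81*g^3 + 9*g^2 - 63*g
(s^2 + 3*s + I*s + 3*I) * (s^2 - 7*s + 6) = s^4 - 4*s^3 + I*s^3 - 15*s^2 - 4*I*s^2 + 18*s - 15*I*s + 18*I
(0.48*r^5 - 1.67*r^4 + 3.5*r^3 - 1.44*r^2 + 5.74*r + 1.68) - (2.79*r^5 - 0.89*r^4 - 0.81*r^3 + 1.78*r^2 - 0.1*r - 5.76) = -2.31*r^5 - 0.78*r^4 + 4.31*r^3 - 3.22*r^2 + 5.84*r + 7.44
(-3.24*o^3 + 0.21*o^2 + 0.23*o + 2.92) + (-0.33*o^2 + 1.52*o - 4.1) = -3.24*o^3 - 0.12*o^2 + 1.75*o - 1.18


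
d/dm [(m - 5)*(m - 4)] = 2*m - 9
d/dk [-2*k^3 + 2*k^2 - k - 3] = -6*k^2 + 4*k - 1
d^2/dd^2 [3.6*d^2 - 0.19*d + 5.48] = 7.20000000000000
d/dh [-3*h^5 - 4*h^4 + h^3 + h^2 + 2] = h*(-15*h^3 - 16*h^2 + 3*h + 2)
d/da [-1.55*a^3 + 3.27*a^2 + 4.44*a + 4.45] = -4.65*a^2 + 6.54*a + 4.44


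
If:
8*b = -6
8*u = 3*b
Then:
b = -3/4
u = -9/32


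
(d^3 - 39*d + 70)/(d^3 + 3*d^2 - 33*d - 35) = (d - 2)/(d + 1)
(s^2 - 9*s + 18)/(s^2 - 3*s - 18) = (s - 3)/(s + 3)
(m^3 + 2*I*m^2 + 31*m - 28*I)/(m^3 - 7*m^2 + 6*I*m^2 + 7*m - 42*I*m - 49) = (m - 4*I)/(m - 7)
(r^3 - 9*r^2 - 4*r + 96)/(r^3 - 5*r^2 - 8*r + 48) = (r - 8)/(r - 4)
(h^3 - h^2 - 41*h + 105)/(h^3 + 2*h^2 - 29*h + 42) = (h - 5)/(h - 2)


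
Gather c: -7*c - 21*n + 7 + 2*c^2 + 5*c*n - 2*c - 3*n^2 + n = 2*c^2 + c*(5*n - 9) - 3*n^2 - 20*n + 7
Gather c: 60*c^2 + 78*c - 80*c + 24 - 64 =60*c^2 - 2*c - 40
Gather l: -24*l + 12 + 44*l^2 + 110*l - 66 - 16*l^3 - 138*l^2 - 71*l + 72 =-16*l^3 - 94*l^2 + 15*l + 18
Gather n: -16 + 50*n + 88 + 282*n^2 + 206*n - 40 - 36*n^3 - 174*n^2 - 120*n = -36*n^3 + 108*n^2 + 136*n + 32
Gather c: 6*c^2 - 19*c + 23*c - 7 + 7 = 6*c^2 + 4*c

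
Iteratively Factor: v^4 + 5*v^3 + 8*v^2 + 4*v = (v + 2)*(v^3 + 3*v^2 + 2*v) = (v + 2)^2*(v^2 + v) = (v + 1)*(v + 2)^2*(v)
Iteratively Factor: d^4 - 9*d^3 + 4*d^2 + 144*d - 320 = (d - 4)*(d^3 - 5*d^2 - 16*d + 80) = (d - 5)*(d - 4)*(d^2 - 16) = (d - 5)*(d - 4)*(d + 4)*(d - 4)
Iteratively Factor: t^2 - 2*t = (t - 2)*(t)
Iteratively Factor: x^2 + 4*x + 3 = (x + 3)*(x + 1)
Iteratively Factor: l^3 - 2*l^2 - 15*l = (l + 3)*(l^2 - 5*l) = l*(l + 3)*(l - 5)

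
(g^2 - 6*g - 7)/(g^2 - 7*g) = (g + 1)/g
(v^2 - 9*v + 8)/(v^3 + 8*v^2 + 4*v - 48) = (v^2 - 9*v + 8)/(v^3 + 8*v^2 + 4*v - 48)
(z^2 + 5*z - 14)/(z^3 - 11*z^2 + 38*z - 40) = (z + 7)/(z^2 - 9*z + 20)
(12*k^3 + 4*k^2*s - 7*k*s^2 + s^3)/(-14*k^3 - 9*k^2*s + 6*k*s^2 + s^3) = (-6*k + s)/(7*k + s)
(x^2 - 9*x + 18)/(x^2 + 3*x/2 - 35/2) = 2*(x^2 - 9*x + 18)/(2*x^2 + 3*x - 35)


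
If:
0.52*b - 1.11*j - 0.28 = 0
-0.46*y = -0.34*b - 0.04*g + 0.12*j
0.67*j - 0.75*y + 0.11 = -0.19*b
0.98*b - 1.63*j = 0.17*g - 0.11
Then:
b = -7.37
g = -6.32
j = -3.70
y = -5.03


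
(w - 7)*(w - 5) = w^2 - 12*w + 35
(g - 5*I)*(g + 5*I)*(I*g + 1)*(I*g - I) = -g^4 + g^3 + I*g^3 - 25*g^2 - I*g^2 + 25*g + 25*I*g - 25*I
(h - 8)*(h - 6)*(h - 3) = h^3 - 17*h^2 + 90*h - 144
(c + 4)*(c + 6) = c^2 + 10*c + 24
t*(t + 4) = t^2 + 4*t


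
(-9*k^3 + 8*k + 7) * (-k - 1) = 9*k^4 + 9*k^3 - 8*k^2 - 15*k - 7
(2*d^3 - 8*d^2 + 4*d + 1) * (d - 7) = 2*d^4 - 22*d^3 + 60*d^2 - 27*d - 7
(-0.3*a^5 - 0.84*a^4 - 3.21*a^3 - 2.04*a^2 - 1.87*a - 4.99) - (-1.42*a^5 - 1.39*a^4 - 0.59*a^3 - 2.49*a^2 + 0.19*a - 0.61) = 1.12*a^5 + 0.55*a^4 - 2.62*a^3 + 0.45*a^2 - 2.06*a - 4.38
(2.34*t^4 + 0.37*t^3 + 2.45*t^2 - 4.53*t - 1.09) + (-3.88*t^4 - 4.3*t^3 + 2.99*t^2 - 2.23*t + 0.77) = -1.54*t^4 - 3.93*t^3 + 5.44*t^2 - 6.76*t - 0.32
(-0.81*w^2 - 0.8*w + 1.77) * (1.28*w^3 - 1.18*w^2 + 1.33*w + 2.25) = -1.0368*w^5 - 0.0682*w^4 + 2.1323*w^3 - 4.9751*w^2 + 0.5541*w + 3.9825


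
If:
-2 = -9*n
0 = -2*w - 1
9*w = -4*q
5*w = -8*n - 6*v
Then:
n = 2/9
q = 9/8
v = 13/108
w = -1/2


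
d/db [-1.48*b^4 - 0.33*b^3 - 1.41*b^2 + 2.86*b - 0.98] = -5.92*b^3 - 0.99*b^2 - 2.82*b + 2.86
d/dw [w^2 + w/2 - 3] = 2*w + 1/2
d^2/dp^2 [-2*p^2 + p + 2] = -4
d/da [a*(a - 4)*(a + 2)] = 3*a^2 - 4*a - 8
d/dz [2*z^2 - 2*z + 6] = 4*z - 2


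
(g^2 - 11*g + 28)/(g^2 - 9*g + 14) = (g - 4)/(g - 2)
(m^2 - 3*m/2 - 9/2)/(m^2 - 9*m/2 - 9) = (m - 3)/(m - 6)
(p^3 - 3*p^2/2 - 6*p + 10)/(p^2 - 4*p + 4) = p + 5/2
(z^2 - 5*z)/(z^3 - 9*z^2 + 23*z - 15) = z/(z^2 - 4*z + 3)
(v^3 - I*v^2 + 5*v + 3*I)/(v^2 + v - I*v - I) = (v^3 - I*v^2 + 5*v + 3*I)/(v^2 + v - I*v - I)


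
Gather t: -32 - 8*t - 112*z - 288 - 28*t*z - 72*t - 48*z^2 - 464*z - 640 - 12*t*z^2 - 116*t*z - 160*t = t*(-12*z^2 - 144*z - 240) - 48*z^2 - 576*z - 960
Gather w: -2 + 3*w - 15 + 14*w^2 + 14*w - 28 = 14*w^2 + 17*w - 45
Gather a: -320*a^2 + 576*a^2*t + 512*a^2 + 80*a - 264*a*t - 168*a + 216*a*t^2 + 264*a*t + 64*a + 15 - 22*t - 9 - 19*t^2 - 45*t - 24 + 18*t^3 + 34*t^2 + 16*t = a^2*(576*t + 192) + a*(216*t^2 - 24) + 18*t^3 + 15*t^2 - 51*t - 18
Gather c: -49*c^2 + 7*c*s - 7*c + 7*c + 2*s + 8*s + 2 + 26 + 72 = -49*c^2 + 7*c*s + 10*s + 100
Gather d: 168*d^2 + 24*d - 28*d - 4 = 168*d^2 - 4*d - 4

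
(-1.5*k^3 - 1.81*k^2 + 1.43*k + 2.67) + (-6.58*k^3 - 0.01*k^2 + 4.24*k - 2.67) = -8.08*k^3 - 1.82*k^2 + 5.67*k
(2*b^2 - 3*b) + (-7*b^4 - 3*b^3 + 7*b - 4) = -7*b^4 - 3*b^3 + 2*b^2 + 4*b - 4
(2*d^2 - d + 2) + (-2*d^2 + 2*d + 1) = d + 3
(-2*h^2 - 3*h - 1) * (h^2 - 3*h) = -2*h^4 + 3*h^3 + 8*h^2 + 3*h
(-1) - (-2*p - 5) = 2*p + 4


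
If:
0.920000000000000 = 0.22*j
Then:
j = 4.18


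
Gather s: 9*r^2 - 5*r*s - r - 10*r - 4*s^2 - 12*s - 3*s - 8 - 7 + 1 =9*r^2 - 11*r - 4*s^2 + s*(-5*r - 15) - 14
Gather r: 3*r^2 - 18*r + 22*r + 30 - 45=3*r^2 + 4*r - 15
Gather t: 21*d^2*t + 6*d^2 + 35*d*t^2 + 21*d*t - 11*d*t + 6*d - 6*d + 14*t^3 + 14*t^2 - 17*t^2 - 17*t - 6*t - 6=6*d^2 + 14*t^3 + t^2*(35*d - 3) + t*(21*d^2 + 10*d - 23) - 6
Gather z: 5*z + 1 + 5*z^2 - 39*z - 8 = 5*z^2 - 34*z - 7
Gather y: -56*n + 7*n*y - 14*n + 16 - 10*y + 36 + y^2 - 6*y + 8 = -70*n + y^2 + y*(7*n - 16) + 60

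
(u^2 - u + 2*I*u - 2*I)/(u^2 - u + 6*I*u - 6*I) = (u + 2*I)/(u + 6*I)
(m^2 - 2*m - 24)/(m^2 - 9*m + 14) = (m^2 - 2*m - 24)/(m^2 - 9*m + 14)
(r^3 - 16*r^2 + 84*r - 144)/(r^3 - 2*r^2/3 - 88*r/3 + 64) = 3*(r^2 - 12*r + 36)/(3*r^2 + 10*r - 48)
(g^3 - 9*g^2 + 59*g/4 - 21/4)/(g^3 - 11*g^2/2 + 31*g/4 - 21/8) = 2*(g - 7)/(2*g - 7)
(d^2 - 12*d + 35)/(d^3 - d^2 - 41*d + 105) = (d - 7)/(d^2 + 4*d - 21)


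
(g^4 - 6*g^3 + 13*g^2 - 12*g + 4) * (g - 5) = g^5 - 11*g^4 + 43*g^3 - 77*g^2 + 64*g - 20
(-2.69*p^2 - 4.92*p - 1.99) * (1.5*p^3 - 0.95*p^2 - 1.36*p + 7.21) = -4.035*p^5 - 4.8245*p^4 + 5.3474*p^3 - 10.8132*p^2 - 32.7668*p - 14.3479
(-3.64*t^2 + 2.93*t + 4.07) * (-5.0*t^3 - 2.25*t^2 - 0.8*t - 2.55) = 18.2*t^5 - 6.46*t^4 - 24.0305*t^3 - 2.2195*t^2 - 10.7275*t - 10.3785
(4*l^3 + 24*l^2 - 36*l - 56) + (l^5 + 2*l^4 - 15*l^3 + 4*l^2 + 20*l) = l^5 + 2*l^4 - 11*l^3 + 28*l^2 - 16*l - 56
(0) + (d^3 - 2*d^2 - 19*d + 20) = d^3 - 2*d^2 - 19*d + 20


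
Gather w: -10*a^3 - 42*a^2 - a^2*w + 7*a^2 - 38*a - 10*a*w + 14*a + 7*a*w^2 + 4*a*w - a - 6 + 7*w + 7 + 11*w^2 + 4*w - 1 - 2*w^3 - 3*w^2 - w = -10*a^3 - 35*a^2 - 25*a - 2*w^3 + w^2*(7*a + 8) + w*(-a^2 - 6*a + 10)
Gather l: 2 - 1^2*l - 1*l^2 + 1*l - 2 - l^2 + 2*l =-2*l^2 + 2*l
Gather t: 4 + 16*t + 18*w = 16*t + 18*w + 4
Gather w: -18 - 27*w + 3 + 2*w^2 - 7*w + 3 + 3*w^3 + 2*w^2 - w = 3*w^3 + 4*w^2 - 35*w - 12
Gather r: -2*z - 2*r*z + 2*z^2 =-2*r*z + 2*z^2 - 2*z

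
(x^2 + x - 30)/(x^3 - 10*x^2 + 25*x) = (x + 6)/(x*(x - 5))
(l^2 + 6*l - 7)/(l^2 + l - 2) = (l + 7)/(l + 2)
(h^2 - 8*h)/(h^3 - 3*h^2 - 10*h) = (8 - h)/(-h^2 + 3*h + 10)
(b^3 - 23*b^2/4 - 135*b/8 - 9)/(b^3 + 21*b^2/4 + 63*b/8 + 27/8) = (b - 8)/(b + 3)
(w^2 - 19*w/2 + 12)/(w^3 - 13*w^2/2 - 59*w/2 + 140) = (2*w - 3)/(2*w^2 + 3*w - 35)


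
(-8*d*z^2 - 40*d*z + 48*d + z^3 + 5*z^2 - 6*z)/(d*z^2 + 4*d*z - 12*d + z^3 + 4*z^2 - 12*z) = (-8*d*z + 8*d + z^2 - z)/(d*z - 2*d + z^2 - 2*z)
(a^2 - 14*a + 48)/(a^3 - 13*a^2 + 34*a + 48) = 1/(a + 1)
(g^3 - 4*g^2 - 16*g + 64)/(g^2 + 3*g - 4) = (g^2 - 8*g + 16)/(g - 1)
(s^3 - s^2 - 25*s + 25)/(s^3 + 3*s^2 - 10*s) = (s^2 - 6*s + 5)/(s*(s - 2))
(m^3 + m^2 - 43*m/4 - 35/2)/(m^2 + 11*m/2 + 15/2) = (m^2 - 3*m/2 - 7)/(m + 3)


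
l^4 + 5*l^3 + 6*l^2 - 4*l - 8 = (l - 1)*(l + 2)^3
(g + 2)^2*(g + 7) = g^3 + 11*g^2 + 32*g + 28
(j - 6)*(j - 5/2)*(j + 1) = j^3 - 15*j^2/2 + 13*j/2 + 15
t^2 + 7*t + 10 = (t + 2)*(t + 5)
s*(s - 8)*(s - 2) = s^3 - 10*s^2 + 16*s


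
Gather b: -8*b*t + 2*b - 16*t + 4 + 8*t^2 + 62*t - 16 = b*(2 - 8*t) + 8*t^2 + 46*t - 12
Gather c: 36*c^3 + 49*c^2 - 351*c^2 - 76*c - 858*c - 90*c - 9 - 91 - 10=36*c^3 - 302*c^2 - 1024*c - 110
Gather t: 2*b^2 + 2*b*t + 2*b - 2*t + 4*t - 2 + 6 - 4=2*b^2 + 2*b + t*(2*b + 2)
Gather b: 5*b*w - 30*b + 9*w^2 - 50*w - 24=b*(5*w - 30) + 9*w^2 - 50*w - 24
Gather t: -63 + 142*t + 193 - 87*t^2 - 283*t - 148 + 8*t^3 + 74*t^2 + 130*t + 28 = 8*t^3 - 13*t^2 - 11*t + 10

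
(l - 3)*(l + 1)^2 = l^3 - l^2 - 5*l - 3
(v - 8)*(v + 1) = v^2 - 7*v - 8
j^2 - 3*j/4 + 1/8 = (j - 1/2)*(j - 1/4)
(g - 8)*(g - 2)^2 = g^3 - 12*g^2 + 36*g - 32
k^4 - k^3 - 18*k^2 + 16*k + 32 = (k - 4)*(k - 2)*(k + 1)*(k + 4)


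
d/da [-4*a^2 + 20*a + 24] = 20 - 8*a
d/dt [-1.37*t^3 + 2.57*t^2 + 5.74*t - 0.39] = -4.11*t^2 + 5.14*t + 5.74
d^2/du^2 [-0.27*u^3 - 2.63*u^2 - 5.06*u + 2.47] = -1.62*u - 5.26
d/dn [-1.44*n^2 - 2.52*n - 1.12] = -2.88*n - 2.52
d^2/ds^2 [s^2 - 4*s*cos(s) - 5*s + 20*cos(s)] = 4*s*cos(s) + 8*sin(s) - 20*cos(s) + 2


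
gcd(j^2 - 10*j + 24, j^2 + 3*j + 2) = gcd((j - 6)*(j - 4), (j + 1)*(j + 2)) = 1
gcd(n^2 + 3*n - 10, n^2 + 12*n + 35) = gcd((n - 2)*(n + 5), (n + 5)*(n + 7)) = n + 5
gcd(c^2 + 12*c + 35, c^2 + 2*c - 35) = c + 7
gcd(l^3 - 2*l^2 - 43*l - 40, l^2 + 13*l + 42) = 1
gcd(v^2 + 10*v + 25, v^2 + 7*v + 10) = v + 5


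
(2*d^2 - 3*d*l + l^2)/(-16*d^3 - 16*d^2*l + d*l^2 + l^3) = (-2*d^2 + 3*d*l - l^2)/(16*d^3 + 16*d^2*l - d*l^2 - l^3)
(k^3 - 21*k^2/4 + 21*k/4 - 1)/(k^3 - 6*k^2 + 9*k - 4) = (k - 1/4)/(k - 1)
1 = 1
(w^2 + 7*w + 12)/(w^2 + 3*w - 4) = (w + 3)/(w - 1)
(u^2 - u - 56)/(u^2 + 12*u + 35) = (u - 8)/(u + 5)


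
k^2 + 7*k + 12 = (k + 3)*(k + 4)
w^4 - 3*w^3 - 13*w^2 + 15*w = w*(w - 5)*(w - 1)*(w + 3)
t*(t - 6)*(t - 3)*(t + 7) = t^4 - 2*t^3 - 45*t^2 + 126*t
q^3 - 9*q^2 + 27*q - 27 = (q - 3)^3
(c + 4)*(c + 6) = c^2 + 10*c + 24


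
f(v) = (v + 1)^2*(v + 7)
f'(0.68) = 28.63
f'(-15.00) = 420.00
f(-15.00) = -1568.00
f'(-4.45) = -5.69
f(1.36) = 46.56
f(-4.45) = 30.35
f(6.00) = 637.00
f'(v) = (v + 1)^2 + (v + 7)*(2*v + 2)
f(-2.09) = 5.83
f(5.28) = 484.30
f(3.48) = 210.34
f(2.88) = 148.74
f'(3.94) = 132.49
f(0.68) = 21.68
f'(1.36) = 45.03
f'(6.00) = 231.00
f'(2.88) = 91.72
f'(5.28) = 193.68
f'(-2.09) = -9.52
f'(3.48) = 113.97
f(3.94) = 266.98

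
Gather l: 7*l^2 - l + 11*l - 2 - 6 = 7*l^2 + 10*l - 8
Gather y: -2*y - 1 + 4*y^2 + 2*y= 4*y^2 - 1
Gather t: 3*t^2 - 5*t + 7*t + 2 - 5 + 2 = 3*t^2 + 2*t - 1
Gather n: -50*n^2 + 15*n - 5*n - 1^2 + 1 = -50*n^2 + 10*n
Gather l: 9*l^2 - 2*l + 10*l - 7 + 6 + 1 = 9*l^2 + 8*l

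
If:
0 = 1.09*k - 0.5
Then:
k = 0.46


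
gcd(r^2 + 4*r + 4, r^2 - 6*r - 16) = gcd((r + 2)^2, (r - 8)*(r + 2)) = r + 2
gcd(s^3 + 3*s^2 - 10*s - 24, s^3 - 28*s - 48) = s^2 + 6*s + 8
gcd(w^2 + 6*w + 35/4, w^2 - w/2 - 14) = w + 7/2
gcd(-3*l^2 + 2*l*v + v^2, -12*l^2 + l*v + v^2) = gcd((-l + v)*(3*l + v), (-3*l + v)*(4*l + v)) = 1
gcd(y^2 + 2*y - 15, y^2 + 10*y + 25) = y + 5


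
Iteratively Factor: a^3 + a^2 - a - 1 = (a - 1)*(a^2 + 2*a + 1) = (a - 1)*(a + 1)*(a + 1)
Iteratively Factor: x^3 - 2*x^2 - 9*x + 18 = (x - 2)*(x^2 - 9) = (x - 2)*(x + 3)*(x - 3)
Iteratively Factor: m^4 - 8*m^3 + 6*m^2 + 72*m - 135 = (m - 3)*(m^3 - 5*m^2 - 9*m + 45) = (m - 5)*(m - 3)*(m^2 - 9) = (m - 5)*(m - 3)*(m + 3)*(m - 3)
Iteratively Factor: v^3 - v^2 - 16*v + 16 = (v - 1)*(v^2 - 16) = (v - 4)*(v - 1)*(v + 4)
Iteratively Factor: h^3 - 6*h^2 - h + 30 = (h - 5)*(h^2 - h - 6) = (h - 5)*(h + 2)*(h - 3)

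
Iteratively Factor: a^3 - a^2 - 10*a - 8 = (a + 1)*(a^2 - 2*a - 8) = (a + 1)*(a + 2)*(a - 4)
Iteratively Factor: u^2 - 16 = (u - 4)*(u + 4)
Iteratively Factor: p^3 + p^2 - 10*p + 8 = (p + 4)*(p^2 - 3*p + 2) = (p - 1)*(p + 4)*(p - 2)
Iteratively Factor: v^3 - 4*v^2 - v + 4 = (v - 1)*(v^2 - 3*v - 4) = (v - 1)*(v + 1)*(v - 4)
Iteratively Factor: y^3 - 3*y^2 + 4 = (y - 2)*(y^2 - y - 2) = (y - 2)*(y + 1)*(y - 2)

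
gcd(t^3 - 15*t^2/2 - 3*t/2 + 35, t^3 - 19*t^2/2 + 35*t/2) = t^2 - 19*t/2 + 35/2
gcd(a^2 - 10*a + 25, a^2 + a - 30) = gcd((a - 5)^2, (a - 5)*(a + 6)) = a - 5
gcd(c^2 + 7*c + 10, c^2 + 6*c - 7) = 1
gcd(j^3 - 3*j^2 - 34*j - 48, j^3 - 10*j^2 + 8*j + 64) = j^2 - 6*j - 16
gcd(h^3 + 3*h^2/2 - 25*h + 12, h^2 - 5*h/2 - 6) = h - 4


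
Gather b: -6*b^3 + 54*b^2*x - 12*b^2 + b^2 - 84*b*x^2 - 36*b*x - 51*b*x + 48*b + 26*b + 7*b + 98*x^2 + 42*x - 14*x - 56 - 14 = -6*b^3 + b^2*(54*x - 11) + b*(-84*x^2 - 87*x + 81) + 98*x^2 + 28*x - 70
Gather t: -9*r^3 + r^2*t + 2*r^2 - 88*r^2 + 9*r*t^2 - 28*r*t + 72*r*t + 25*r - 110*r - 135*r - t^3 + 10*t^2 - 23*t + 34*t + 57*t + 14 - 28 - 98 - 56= -9*r^3 - 86*r^2 - 220*r - t^3 + t^2*(9*r + 10) + t*(r^2 + 44*r + 68) - 168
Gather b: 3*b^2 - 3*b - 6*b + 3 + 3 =3*b^2 - 9*b + 6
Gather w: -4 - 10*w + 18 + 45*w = 35*w + 14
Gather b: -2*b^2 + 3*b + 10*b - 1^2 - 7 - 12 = -2*b^2 + 13*b - 20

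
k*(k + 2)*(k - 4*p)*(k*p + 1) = k^4*p - 4*k^3*p^2 + 2*k^3*p + k^3 - 8*k^2*p^2 - 4*k^2*p + 2*k^2 - 8*k*p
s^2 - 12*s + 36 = (s - 6)^2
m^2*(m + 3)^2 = m^4 + 6*m^3 + 9*m^2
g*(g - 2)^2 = g^3 - 4*g^2 + 4*g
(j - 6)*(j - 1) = j^2 - 7*j + 6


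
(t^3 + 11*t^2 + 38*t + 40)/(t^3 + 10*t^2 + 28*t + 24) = (t^2 + 9*t + 20)/(t^2 + 8*t + 12)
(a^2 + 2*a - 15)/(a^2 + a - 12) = (a + 5)/(a + 4)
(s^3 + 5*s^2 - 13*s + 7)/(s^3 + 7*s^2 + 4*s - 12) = (s^2 + 6*s - 7)/(s^2 + 8*s + 12)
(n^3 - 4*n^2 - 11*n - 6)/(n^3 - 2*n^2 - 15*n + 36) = (n^3 - 4*n^2 - 11*n - 6)/(n^3 - 2*n^2 - 15*n + 36)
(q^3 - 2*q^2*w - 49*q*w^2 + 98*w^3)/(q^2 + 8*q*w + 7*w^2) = (q^2 - 9*q*w + 14*w^2)/(q + w)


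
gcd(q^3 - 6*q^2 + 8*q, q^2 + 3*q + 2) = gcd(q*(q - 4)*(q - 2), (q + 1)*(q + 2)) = 1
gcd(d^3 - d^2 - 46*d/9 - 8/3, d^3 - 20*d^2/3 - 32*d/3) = d + 4/3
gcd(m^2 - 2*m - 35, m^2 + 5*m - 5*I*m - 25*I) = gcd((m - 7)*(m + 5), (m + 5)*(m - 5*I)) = m + 5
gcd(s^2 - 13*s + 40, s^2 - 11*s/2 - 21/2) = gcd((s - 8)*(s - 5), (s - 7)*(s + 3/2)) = 1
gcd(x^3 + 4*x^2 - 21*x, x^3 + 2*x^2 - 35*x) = x^2 + 7*x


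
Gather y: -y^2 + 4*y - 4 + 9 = -y^2 + 4*y + 5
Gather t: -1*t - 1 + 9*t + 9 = 8*t + 8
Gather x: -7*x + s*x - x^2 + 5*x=-x^2 + x*(s - 2)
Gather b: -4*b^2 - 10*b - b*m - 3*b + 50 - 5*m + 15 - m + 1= -4*b^2 + b*(-m - 13) - 6*m + 66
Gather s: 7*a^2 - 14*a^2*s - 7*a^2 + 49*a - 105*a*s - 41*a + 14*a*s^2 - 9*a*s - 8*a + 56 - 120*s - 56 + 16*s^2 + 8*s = s^2*(14*a + 16) + s*(-14*a^2 - 114*a - 112)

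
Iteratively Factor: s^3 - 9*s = (s - 3)*(s^2 + 3*s) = (s - 3)*(s + 3)*(s)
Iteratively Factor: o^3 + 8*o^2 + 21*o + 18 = (o + 3)*(o^2 + 5*o + 6) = (o + 2)*(o + 3)*(o + 3)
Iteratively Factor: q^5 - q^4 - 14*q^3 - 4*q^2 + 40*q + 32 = (q + 2)*(q^4 - 3*q^3 - 8*q^2 + 12*q + 16) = (q - 4)*(q + 2)*(q^3 + q^2 - 4*q - 4) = (q - 4)*(q + 2)^2*(q^2 - q - 2) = (q - 4)*(q - 2)*(q + 2)^2*(q + 1)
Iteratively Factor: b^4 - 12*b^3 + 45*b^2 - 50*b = (b - 2)*(b^3 - 10*b^2 + 25*b) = (b - 5)*(b - 2)*(b^2 - 5*b) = (b - 5)^2*(b - 2)*(b)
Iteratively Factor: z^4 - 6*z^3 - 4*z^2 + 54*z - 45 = (z - 5)*(z^3 - z^2 - 9*z + 9) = (z - 5)*(z - 3)*(z^2 + 2*z - 3) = (z - 5)*(z - 3)*(z - 1)*(z + 3)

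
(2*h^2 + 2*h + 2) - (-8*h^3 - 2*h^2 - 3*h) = 8*h^3 + 4*h^2 + 5*h + 2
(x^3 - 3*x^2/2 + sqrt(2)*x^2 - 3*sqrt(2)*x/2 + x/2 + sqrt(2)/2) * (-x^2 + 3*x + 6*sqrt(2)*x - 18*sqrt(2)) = -x^5 + 9*x^4/2 + 5*sqrt(2)*x^4 - 45*sqrt(2)*x^3/2 + 7*x^3 - 105*x^2/2 + 25*sqrt(2)*x^2 - 15*sqrt(2)*x/2 + 60*x - 18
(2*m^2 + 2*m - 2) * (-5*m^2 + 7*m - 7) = -10*m^4 + 4*m^3 + 10*m^2 - 28*m + 14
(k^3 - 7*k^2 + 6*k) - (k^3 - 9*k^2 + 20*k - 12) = 2*k^2 - 14*k + 12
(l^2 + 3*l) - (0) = l^2 + 3*l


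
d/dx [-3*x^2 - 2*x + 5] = -6*x - 2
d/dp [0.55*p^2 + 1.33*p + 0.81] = 1.1*p + 1.33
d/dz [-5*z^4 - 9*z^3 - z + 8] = -20*z^3 - 27*z^2 - 1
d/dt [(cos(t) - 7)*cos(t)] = (7 - 2*cos(t))*sin(t)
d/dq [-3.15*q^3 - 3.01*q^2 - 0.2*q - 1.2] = -9.45*q^2 - 6.02*q - 0.2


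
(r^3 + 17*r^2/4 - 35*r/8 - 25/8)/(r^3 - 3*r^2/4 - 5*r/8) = (r + 5)/r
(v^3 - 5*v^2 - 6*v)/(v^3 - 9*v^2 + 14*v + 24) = v/(v - 4)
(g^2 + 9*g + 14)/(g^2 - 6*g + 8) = (g^2 + 9*g + 14)/(g^2 - 6*g + 8)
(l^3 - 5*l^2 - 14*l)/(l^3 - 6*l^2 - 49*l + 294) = l*(l + 2)/(l^2 + l - 42)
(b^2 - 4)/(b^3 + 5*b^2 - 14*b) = (b + 2)/(b*(b + 7))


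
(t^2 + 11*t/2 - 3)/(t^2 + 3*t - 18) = (t - 1/2)/(t - 3)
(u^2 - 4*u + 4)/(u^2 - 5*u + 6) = (u - 2)/(u - 3)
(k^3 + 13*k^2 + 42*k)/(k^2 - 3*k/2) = 2*(k^2 + 13*k + 42)/(2*k - 3)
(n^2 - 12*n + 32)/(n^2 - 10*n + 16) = (n - 4)/(n - 2)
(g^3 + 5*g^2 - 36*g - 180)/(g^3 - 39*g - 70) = (g^2 - 36)/(g^2 - 5*g - 14)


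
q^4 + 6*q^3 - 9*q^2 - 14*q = q*(q - 2)*(q + 1)*(q + 7)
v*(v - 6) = v^2 - 6*v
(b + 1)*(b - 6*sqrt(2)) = b^2 - 6*sqrt(2)*b + b - 6*sqrt(2)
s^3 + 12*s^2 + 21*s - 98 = (s - 2)*(s + 7)^2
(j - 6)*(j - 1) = j^2 - 7*j + 6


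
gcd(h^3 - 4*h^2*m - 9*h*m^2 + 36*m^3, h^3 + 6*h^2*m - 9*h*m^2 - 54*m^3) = h^2 - 9*m^2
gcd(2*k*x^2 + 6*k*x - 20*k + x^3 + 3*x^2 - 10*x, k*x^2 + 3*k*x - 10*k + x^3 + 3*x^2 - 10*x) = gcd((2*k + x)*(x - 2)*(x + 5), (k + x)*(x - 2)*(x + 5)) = x^2 + 3*x - 10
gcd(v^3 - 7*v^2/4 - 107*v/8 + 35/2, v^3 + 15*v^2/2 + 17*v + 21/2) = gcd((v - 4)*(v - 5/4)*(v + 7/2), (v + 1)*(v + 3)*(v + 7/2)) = v + 7/2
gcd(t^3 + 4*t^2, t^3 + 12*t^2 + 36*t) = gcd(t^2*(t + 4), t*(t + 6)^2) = t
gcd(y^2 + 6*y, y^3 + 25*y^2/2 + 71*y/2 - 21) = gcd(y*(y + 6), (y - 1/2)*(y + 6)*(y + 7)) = y + 6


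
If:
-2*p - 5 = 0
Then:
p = -5/2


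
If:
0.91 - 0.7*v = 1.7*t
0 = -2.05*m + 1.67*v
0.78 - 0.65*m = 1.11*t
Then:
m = 2.09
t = -0.52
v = 2.56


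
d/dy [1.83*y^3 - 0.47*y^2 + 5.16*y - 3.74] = 5.49*y^2 - 0.94*y + 5.16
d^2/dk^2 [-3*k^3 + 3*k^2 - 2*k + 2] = 6 - 18*k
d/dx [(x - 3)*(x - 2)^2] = (x - 2)*(3*x - 8)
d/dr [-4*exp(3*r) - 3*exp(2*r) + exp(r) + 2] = (-12*exp(2*r) - 6*exp(r) + 1)*exp(r)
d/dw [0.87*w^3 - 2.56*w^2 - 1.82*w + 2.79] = 2.61*w^2 - 5.12*w - 1.82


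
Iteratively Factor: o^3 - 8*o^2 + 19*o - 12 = (o - 4)*(o^2 - 4*o + 3) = (o - 4)*(o - 3)*(o - 1)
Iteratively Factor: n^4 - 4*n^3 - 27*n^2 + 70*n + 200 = (n + 2)*(n^3 - 6*n^2 - 15*n + 100) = (n + 2)*(n + 4)*(n^2 - 10*n + 25) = (n - 5)*(n + 2)*(n + 4)*(n - 5)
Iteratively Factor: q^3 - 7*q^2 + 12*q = (q - 3)*(q^2 - 4*q) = (q - 4)*(q - 3)*(q)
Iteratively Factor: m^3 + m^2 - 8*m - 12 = (m + 2)*(m^2 - m - 6) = (m - 3)*(m + 2)*(m + 2)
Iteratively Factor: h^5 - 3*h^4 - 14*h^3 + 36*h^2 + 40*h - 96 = (h + 3)*(h^4 - 6*h^3 + 4*h^2 + 24*h - 32) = (h + 2)*(h + 3)*(h^3 - 8*h^2 + 20*h - 16) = (h - 4)*(h + 2)*(h + 3)*(h^2 - 4*h + 4) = (h - 4)*(h - 2)*(h + 2)*(h + 3)*(h - 2)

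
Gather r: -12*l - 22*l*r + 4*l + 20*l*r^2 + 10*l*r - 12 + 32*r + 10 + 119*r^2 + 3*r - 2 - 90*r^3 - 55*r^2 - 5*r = -8*l - 90*r^3 + r^2*(20*l + 64) + r*(30 - 12*l) - 4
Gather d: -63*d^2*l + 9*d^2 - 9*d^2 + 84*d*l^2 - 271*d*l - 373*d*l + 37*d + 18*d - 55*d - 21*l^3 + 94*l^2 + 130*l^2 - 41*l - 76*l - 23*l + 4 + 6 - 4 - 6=-63*d^2*l + d*(84*l^2 - 644*l) - 21*l^3 + 224*l^2 - 140*l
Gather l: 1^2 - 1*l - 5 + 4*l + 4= 3*l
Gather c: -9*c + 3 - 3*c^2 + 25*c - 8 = -3*c^2 + 16*c - 5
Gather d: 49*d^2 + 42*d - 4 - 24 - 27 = 49*d^2 + 42*d - 55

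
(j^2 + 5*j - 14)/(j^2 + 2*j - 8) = (j + 7)/(j + 4)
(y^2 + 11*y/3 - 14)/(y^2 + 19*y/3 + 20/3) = (3*y^2 + 11*y - 42)/(3*y^2 + 19*y + 20)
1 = 1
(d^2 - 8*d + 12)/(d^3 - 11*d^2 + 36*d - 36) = 1/(d - 3)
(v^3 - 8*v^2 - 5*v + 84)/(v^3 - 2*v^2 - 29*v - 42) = (v - 4)/(v + 2)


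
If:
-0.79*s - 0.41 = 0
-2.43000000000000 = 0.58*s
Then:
No Solution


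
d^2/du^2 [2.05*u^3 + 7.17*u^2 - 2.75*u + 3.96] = 12.3*u + 14.34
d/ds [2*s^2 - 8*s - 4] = 4*s - 8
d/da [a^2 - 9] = 2*a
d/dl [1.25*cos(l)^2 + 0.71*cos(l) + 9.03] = -(2.5*cos(l) + 0.71)*sin(l)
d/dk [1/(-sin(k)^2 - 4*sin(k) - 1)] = 2*(sin(k) + 2)*cos(k)/(sin(k)^2 + 4*sin(k) + 1)^2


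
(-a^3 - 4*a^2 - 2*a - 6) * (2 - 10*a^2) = 10*a^5 + 40*a^4 + 18*a^3 + 52*a^2 - 4*a - 12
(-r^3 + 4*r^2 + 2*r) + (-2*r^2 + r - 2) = -r^3 + 2*r^2 + 3*r - 2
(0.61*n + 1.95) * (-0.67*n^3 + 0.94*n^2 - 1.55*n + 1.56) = -0.4087*n^4 - 0.7331*n^3 + 0.8875*n^2 - 2.0709*n + 3.042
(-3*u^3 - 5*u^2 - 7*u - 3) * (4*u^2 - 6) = -12*u^5 - 20*u^4 - 10*u^3 + 18*u^2 + 42*u + 18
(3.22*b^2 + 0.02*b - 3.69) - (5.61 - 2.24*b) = 3.22*b^2 + 2.26*b - 9.3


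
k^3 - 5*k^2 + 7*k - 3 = (k - 3)*(k - 1)^2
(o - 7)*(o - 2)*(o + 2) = o^3 - 7*o^2 - 4*o + 28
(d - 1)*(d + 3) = d^2 + 2*d - 3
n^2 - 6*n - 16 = (n - 8)*(n + 2)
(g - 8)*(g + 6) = g^2 - 2*g - 48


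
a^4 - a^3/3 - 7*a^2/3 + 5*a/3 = a*(a - 1)^2*(a + 5/3)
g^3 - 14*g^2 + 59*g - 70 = (g - 7)*(g - 5)*(g - 2)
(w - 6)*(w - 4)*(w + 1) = w^3 - 9*w^2 + 14*w + 24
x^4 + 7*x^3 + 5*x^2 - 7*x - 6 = (x - 1)*(x + 1)^2*(x + 6)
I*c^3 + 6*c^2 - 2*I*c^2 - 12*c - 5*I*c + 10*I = (c - 2)*(c - 5*I)*(I*c + 1)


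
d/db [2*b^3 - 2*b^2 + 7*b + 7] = 6*b^2 - 4*b + 7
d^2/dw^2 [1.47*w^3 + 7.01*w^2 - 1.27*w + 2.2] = 8.82*w + 14.02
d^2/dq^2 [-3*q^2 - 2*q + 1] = -6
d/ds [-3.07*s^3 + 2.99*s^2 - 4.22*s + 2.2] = -9.21*s^2 + 5.98*s - 4.22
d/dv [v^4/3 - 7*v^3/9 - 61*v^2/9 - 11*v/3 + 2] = 4*v^3/3 - 7*v^2/3 - 122*v/9 - 11/3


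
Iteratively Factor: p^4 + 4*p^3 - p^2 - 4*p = (p + 1)*(p^3 + 3*p^2 - 4*p) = p*(p + 1)*(p^2 + 3*p - 4) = p*(p + 1)*(p + 4)*(p - 1)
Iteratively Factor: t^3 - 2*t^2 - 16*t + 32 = (t - 4)*(t^2 + 2*t - 8) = (t - 4)*(t + 4)*(t - 2)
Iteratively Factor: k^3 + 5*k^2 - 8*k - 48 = (k + 4)*(k^2 + k - 12) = (k + 4)^2*(k - 3)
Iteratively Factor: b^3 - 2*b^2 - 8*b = (b + 2)*(b^2 - 4*b) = b*(b + 2)*(b - 4)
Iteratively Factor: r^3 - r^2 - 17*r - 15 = (r + 3)*(r^2 - 4*r - 5) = (r + 1)*(r + 3)*(r - 5)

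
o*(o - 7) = o^2 - 7*o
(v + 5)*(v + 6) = v^2 + 11*v + 30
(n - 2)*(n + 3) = n^2 + n - 6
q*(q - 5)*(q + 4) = q^3 - q^2 - 20*q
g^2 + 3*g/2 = g*(g + 3/2)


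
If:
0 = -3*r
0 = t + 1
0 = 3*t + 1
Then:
No Solution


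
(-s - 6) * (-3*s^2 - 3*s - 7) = 3*s^3 + 21*s^2 + 25*s + 42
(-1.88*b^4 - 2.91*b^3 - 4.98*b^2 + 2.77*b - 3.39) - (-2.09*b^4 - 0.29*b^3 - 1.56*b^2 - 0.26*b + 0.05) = 0.21*b^4 - 2.62*b^3 - 3.42*b^2 + 3.03*b - 3.44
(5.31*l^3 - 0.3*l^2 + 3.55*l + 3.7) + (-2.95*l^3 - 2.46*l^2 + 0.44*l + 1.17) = 2.36*l^3 - 2.76*l^2 + 3.99*l + 4.87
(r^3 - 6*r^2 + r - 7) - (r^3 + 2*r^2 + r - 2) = -8*r^2 - 5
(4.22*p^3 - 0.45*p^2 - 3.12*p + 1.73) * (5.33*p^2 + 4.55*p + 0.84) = 22.4926*p^5 + 16.8025*p^4 - 15.1323*p^3 - 5.3531*p^2 + 5.2507*p + 1.4532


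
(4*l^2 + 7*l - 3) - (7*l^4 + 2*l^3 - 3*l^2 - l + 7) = -7*l^4 - 2*l^3 + 7*l^2 + 8*l - 10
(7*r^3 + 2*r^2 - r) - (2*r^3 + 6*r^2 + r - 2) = 5*r^3 - 4*r^2 - 2*r + 2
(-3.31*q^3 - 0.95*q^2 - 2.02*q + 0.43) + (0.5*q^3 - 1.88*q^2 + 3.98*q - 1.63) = -2.81*q^3 - 2.83*q^2 + 1.96*q - 1.2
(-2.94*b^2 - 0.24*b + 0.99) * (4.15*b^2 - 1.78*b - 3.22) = -12.201*b^4 + 4.2372*b^3 + 14.0025*b^2 - 0.9894*b - 3.1878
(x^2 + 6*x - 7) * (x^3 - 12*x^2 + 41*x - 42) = x^5 - 6*x^4 - 38*x^3 + 288*x^2 - 539*x + 294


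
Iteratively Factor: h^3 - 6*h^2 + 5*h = (h)*(h^2 - 6*h + 5) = h*(h - 1)*(h - 5)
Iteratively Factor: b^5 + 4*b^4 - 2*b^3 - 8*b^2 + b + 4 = (b - 1)*(b^4 + 5*b^3 + 3*b^2 - 5*b - 4) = (b - 1)*(b + 1)*(b^3 + 4*b^2 - b - 4) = (b - 1)^2*(b + 1)*(b^2 + 5*b + 4) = (b - 1)^2*(b + 1)*(b + 4)*(b + 1)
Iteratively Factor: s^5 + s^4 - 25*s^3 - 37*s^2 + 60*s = (s - 1)*(s^4 + 2*s^3 - 23*s^2 - 60*s) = (s - 1)*(s + 4)*(s^3 - 2*s^2 - 15*s) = (s - 5)*(s - 1)*(s + 4)*(s^2 + 3*s) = (s - 5)*(s - 1)*(s + 3)*(s + 4)*(s)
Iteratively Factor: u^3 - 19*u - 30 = (u - 5)*(u^2 + 5*u + 6) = (u - 5)*(u + 3)*(u + 2)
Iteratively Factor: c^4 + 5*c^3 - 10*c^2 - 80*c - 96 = (c + 2)*(c^3 + 3*c^2 - 16*c - 48) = (c + 2)*(c + 4)*(c^2 - c - 12) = (c - 4)*(c + 2)*(c + 4)*(c + 3)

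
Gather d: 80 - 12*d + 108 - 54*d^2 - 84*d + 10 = -54*d^2 - 96*d + 198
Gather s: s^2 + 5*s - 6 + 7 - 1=s^2 + 5*s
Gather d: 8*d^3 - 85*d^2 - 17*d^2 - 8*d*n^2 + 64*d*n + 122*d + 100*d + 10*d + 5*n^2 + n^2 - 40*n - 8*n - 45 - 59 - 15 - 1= 8*d^3 - 102*d^2 + d*(-8*n^2 + 64*n + 232) + 6*n^2 - 48*n - 120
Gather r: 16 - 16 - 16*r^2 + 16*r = -16*r^2 + 16*r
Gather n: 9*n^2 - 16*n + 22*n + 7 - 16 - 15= 9*n^2 + 6*n - 24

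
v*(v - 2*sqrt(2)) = v^2 - 2*sqrt(2)*v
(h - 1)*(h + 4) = h^2 + 3*h - 4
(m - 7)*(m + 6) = m^2 - m - 42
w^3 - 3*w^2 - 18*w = w*(w - 6)*(w + 3)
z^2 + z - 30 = (z - 5)*(z + 6)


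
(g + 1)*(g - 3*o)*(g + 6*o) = g^3 + 3*g^2*o + g^2 - 18*g*o^2 + 3*g*o - 18*o^2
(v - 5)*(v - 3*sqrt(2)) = v^2 - 5*v - 3*sqrt(2)*v + 15*sqrt(2)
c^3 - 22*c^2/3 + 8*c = c*(c - 6)*(c - 4/3)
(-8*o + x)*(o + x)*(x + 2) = -8*o^2*x - 16*o^2 - 7*o*x^2 - 14*o*x + x^3 + 2*x^2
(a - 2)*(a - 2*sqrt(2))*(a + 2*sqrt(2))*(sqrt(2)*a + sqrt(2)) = sqrt(2)*a^4 - sqrt(2)*a^3 - 10*sqrt(2)*a^2 + 8*sqrt(2)*a + 16*sqrt(2)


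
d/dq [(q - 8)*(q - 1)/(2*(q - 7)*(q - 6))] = (-2*q^2 + 34*q - 137)/(q^4 - 26*q^3 + 253*q^2 - 1092*q + 1764)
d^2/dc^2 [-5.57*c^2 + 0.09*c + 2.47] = -11.1400000000000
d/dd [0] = 0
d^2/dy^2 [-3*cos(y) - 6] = 3*cos(y)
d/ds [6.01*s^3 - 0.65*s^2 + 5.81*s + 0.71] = 18.03*s^2 - 1.3*s + 5.81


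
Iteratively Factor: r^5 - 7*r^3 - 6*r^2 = (r + 1)*(r^4 - r^3 - 6*r^2) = (r + 1)*(r + 2)*(r^3 - 3*r^2) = r*(r + 1)*(r + 2)*(r^2 - 3*r) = r*(r - 3)*(r + 1)*(r + 2)*(r)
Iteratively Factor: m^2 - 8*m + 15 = (m - 5)*(m - 3)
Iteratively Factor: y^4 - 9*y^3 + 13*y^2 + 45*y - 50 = (y - 5)*(y^3 - 4*y^2 - 7*y + 10) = (y - 5)*(y - 1)*(y^2 - 3*y - 10) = (y - 5)*(y - 1)*(y + 2)*(y - 5)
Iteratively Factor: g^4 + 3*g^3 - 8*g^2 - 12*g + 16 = (g + 4)*(g^3 - g^2 - 4*g + 4) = (g + 2)*(g + 4)*(g^2 - 3*g + 2) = (g - 2)*(g + 2)*(g + 4)*(g - 1)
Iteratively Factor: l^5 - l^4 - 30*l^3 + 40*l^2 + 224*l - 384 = (l + 4)*(l^4 - 5*l^3 - 10*l^2 + 80*l - 96) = (l - 4)*(l + 4)*(l^3 - l^2 - 14*l + 24) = (l - 4)*(l - 2)*(l + 4)*(l^2 + l - 12) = (l - 4)*(l - 2)*(l + 4)^2*(l - 3)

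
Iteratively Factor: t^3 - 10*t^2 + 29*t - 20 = (t - 5)*(t^2 - 5*t + 4) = (t - 5)*(t - 1)*(t - 4)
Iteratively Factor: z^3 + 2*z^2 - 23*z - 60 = (z + 4)*(z^2 - 2*z - 15) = (z - 5)*(z + 4)*(z + 3)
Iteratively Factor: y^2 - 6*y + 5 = (y - 5)*(y - 1)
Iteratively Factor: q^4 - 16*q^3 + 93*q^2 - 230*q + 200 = (q - 2)*(q^3 - 14*q^2 + 65*q - 100) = (q - 5)*(q - 2)*(q^2 - 9*q + 20) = (q - 5)*(q - 4)*(q - 2)*(q - 5)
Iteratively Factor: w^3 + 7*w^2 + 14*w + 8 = (w + 4)*(w^2 + 3*w + 2) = (w + 2)*(w + 4)*(w + 1)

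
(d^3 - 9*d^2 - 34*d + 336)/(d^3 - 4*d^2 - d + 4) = (d^3 - 9*d^2 - 34*d + 336)/(d^3 - 4*d^2 - d + 4)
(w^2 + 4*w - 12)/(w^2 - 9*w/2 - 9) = 2*(-w^2 - 4*w + 12)/(-2*w^2 + 9*w + 18)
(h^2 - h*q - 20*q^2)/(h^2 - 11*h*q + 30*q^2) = (-h - 4*q)/(-h + 6*q)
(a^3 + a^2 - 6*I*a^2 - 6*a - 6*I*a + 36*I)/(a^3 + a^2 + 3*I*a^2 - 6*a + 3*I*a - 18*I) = (a - 6*I)/(a + 3*I)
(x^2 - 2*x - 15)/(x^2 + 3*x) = (x - 5)/x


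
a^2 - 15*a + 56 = (a - 8)*(a - 7)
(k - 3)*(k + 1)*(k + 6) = k^3 + 4*k^2 - 15*k - 18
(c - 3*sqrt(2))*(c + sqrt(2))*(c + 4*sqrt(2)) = c^3 + 2*sqrt(2)*c^2 - 22*c - 24*sqrt(2)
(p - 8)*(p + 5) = p^2 - 3*p - 40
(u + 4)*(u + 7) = u^2 + 11*u + 28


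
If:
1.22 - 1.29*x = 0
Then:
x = 0.95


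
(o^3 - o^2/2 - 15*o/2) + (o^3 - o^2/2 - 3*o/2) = 2*o^3 - o^2 - 9*o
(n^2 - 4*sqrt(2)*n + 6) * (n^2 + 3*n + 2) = n^4 - 4*sqrt(2)*n^3 + 3*n^3 - 12*sqrt(2)*n^2 + 8*n^2 - 8*sqrt(2)*n + 18*n + 12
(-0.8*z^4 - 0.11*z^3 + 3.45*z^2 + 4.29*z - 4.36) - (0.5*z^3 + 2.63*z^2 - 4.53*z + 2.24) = -0.8*z^4 - 0.61*z^3 + 0.82*z^2 + 8.82*z - 6.6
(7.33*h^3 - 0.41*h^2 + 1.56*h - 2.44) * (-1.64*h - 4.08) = -12.0212*h^4 - 29.234*h^3 - 0.8856*h^2 - 2.3632*h + 9.9552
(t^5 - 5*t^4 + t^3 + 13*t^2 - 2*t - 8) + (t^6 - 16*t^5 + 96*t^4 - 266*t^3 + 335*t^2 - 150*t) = t^6 - 15*t^5 + 91*t^4 - 265*t^3 + 348*t^2 - 152*t - 8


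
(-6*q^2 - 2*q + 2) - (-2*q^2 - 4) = -4*q^2 - 2*q + 6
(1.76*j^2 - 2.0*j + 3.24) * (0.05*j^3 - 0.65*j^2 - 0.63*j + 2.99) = 0.088*j^5 - 1.244*j^4 + 0.3532*j^3 + 4.4164*j^2 - 8.0212*j + 9.6876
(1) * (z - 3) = z - 3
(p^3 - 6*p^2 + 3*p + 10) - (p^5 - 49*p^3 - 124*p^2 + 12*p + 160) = -p^5 + 50*p^3 + 118*p^2 - 9*p - 150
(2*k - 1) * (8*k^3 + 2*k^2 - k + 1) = 16*k^4 - 4*k^3 - 4*k^2 + 3*k - 1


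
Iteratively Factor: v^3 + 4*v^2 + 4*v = (v + 2)*(v^2 + 2*v) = v*(v + 2)*(v + 2)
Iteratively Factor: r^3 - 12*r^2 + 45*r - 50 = (r - 2)*(r^2 - 10*r + 25) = (r - 5)*(r - 2)*(r - 5)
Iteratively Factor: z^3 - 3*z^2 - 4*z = (z)*(z^2 - 3*z - 4) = z*(z + 1)*(z - 4)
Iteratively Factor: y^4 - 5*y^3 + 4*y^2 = (y)*(y^3 - 5*y^2 + 4*y) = y^2*(y^2 - 5*y + 4) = y^2*(y - 1)*(y - 4)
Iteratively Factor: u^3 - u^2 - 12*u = (u)*(u^2 - u - 12) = u*(u - 4)*(u + 3)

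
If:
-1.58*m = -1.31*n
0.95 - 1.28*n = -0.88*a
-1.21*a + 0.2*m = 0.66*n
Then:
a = -0.24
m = 0.48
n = 0.58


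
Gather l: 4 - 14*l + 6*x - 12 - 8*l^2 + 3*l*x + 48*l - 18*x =-8*l^2 + l*(3*x + 34) - 12*x - 8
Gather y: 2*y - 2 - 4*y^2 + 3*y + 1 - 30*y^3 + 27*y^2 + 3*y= -30*y^3 + 23*y^2 + 8*y - 1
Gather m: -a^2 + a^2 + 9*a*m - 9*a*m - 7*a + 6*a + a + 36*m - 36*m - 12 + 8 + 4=0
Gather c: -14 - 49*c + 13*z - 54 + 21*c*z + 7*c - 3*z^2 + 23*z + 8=c*(21*z - 42) - 3*z^2 + 36*z - 60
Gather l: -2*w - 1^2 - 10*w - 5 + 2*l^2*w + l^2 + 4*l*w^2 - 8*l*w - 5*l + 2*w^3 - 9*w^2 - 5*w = l^2*(2*w + 1) + l*(4*w^2 - 8*w - 5) + 2*w^3 - 9*w^2 - 17*w - 6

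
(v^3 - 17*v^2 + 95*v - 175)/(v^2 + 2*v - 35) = (v^2 - 12*v + 35)/(v + 7)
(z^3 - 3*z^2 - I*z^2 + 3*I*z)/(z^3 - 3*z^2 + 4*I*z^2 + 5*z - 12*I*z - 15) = z/(z + 5*I)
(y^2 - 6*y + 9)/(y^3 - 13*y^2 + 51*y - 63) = 1/(y - 7)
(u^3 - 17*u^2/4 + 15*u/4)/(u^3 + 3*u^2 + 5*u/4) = (4*u^2 - 17*u + 15)/(4*u^2 + 12*u + 5)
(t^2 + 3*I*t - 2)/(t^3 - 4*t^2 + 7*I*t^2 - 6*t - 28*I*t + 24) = (t + 2*I)/(t^2 + t*(-4 + 6*I) - 24*I)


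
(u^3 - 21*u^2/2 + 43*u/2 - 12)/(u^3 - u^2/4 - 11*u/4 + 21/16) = 8*(u^2 - 9*u + 8)/(8*u^2 + 10*u - 7)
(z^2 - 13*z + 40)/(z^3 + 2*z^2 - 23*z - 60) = (z - 8)/(z^2 + 7*z + 12)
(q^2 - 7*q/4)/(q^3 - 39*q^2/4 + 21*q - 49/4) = q/(q^2 - 8*q + 7)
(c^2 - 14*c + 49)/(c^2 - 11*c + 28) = (c - 7)/(c - 4)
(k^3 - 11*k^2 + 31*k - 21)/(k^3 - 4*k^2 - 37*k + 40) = (k^2 - 10*k + 21)/(k^2 - 3*k - 40)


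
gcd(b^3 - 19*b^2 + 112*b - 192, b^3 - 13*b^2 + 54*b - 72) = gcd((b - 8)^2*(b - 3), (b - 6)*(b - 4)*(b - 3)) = b - 3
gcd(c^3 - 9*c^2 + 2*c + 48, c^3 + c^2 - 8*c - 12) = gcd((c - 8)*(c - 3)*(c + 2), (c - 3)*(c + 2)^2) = c^2 - c - 6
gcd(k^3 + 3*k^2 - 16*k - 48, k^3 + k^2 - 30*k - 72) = k^2 + 7*k + 12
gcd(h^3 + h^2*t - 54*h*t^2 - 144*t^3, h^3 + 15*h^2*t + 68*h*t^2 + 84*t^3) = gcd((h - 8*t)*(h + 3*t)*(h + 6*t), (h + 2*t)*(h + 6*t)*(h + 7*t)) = h + 6*t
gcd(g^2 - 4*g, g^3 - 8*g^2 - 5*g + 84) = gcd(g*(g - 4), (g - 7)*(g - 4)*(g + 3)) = g - 4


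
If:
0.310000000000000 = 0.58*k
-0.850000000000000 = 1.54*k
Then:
No Solution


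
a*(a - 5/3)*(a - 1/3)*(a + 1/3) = a^4 - 5*a^3/3 - a^2/9 + 5*a/27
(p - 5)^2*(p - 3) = p^3 - 13*p^2 + 55*p - 75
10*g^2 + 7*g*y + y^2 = (2*g + y)*(5*g + y)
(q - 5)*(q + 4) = q^2 - q - 20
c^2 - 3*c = c*(c - 3)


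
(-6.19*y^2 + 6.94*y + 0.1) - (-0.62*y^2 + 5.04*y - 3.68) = -5.57*y^2 + 1.9*y + 3.78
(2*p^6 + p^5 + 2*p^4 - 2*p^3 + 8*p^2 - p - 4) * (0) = 0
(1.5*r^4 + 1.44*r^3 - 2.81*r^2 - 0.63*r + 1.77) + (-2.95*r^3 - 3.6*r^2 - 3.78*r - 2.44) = 1.5*r^4 - 1.51*r^3 - 6.41*r^2 - 4.41*r - 0.67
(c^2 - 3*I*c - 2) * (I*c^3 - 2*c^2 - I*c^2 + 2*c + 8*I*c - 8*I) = I*c^5 + c^4 - I*c^4 - c^3 + 12*I*c^3 + 28*c^2 - 12*I*c^2 - 28*c - 16*I*c + 16*I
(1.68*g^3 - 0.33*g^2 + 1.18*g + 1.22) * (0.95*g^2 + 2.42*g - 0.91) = 1.596*g^5 + 3.7521*g^4 - 1.2064*g^3 + 4.3149*g^2 + 1.8786*g - 1.1102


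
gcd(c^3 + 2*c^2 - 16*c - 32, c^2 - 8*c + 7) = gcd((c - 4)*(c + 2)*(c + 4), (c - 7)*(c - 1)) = 1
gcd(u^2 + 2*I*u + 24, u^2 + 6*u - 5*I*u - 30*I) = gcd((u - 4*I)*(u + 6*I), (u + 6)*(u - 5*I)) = 1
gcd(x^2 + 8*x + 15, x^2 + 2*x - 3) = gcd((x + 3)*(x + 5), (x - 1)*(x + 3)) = x + 3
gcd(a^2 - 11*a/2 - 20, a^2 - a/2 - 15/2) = a + 5/2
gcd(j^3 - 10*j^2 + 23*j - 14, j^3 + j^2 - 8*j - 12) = 1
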